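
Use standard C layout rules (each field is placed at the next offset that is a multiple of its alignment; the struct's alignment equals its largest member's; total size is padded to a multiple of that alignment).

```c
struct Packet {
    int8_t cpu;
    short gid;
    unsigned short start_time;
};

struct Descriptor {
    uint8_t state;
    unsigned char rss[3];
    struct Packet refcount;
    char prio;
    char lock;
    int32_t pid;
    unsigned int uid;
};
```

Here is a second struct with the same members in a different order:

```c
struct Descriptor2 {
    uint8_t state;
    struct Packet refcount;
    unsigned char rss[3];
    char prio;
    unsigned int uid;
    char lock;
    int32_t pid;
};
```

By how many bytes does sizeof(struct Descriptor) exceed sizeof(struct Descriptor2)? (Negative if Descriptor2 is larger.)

Packet: 0..1  cpu  (1B, 1-aligned); 1..2  -- padding (1B); 2..4  gid  (2B, 2-aligned); 4..6  start_time  (2B, 2-aligned); sizeof = 6, alignof = 2
0..1  state  (1B, 1-aligned)
1..4  rss  (3B, 1-aligned)
4..10  refcount  (6B, 2-aligned)
10..11  prio  (1B, 1-aligned)
11..12  lock  (1B, 1-aligned)
12..16  pid  (4B, 4-aligned)
16..20  uid  (4B, 4-aligned)
sizeof = 20, alignof = 4
— Descriptor2 —
0..1  state  (1B, 1-aligned)
1..2  -- padding (1B)
2..8  refcount  (6B, 2-aligned)
8..11  rss  (3B, 1-aligned)
11..12  prio  (1B, 1-aligned)
12..16  uid  (4B, 4-aligned)
16..17  lock  (1B, 1-aligned)
17..20  -- padding (3B)
20..24  pid  (4B, 4-aligned)
sizeof = 24, alignof = 4
20 − 24 = -4

-4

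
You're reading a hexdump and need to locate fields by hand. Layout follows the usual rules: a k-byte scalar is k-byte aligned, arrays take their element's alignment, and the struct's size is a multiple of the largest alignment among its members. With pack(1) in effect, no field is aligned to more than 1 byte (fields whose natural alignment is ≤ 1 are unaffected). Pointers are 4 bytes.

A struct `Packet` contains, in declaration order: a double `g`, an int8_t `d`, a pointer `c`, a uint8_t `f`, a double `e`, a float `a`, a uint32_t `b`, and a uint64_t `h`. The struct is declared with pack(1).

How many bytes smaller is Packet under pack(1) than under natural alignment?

10

natural layout:
  g at 0 (size 8, align 8) → ends 8
  d at 8 (size 1, align 1) → ends 9
  pad 3 to align 4 for c
  c at 12 (size 4, align 4) → ends 16
  f at 16 (size 1, align 1) → ends 17
  pad 7 to align 8 for e
  e at 24 (size 8, align 8) → ends 32
  a at 32 (size 4, align 4) → ends 36
  b at 36 (size 4, align 4) → ends 40
  h at 40 (size 8, align 8) → ends 48
  total 48 bytes, alignment 8
packed(1) layout:
  g at 0 (size 8, align 1) → ends 8
  d at 8 (size 1, align 1) → ends 9
  c at 9 (size 4, align 1) → ends 13
  f at 13 (size 1, align 1) → ends 14
  e at 14 (size 8, align 1) → ends 22
  a at 22 (size 4, align 1) → ends 26
  b at 26 (size 4, align 1) → ends 30
  h at 30 (size 8, align 1) → ends 38
  total 38 bytes, alignment 1
48 − 38 = 10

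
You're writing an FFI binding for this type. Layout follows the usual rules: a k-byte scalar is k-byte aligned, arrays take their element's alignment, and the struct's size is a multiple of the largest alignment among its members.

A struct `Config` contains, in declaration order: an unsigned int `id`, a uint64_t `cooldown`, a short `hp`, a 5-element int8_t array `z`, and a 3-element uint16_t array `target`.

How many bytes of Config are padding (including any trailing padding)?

7

id at 0 (size 4, align 4) → ends 4
pad 4 to align 8 for cooldown
cooldown at 8 (size 8, align 8) → ends 16
hp at 16 (size 2, align 2) → ends 18
z at 18 (size 5, align 1) → ends 23
pad 1 to align 2 for target
target at 24 (size 6, align 2) → ends 30
tail pad 2 to reach multiple of 8
total 32 bytes, alignment 8
data bytes 25, size 32 → padding 7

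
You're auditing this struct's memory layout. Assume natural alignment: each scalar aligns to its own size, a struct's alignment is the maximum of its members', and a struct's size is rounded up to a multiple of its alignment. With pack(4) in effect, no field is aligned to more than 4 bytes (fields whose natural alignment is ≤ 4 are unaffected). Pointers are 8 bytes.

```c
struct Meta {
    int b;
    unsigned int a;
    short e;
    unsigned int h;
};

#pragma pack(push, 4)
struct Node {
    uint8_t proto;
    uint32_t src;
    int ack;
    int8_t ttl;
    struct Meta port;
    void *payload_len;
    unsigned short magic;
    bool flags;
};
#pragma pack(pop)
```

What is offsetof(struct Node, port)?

16

Meta: 0..4  b  (4B, 4-aligned); 4..8  a  (4B, 4-aligned); 8..10  e  (2B, 2-aligned); 10..12  -- padding (2B); 12..16  h  (4B, 4-aligned); sizeof = 16, alignof = 4
0..1  proto  (1B, 1-aligned)
1..4  -- padding (3B)
4..8  src  (4B, 4-aligned)
8..12  ack  (4B, 4-aligned)
12..13  ttl  (1B, 1-aligned)
13..16  -- padding (3B)
16..32  port  (16B, 4-aligned)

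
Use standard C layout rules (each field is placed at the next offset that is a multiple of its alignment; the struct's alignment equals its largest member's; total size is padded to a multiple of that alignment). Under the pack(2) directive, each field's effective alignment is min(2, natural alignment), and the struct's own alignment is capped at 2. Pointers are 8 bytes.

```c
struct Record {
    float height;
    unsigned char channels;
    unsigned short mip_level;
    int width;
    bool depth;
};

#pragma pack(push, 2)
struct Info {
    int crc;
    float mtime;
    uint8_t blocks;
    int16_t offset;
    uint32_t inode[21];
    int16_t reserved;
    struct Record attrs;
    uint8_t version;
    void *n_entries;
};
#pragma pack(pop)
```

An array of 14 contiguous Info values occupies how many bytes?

Record: @0: height [4B, align 4] → 4; @4: channels [1B, align 1] → 5; +1 pad (align 2); @6: mip_level [2B, align 2] → 8; @8: width [4B, align 4] → 12; @12: depth [1B, align 1] → 13; +3 tail pad (align 4); size 16, align 4
@0: crc [4B, align 2] → 4
@4: mtime [4B, align 2] → 8
@8: blocks [1B, align 1] → 9
+1 pad (align 2)
@10: offset [2B, align 2] → 12
@12: inode [84B, align 2] → 96
@96: reserved [2B, align 2] → 98
@98: attrs [16B, align 2] → 114
@114: version [1B, align 1] → 115
+1 pad (align 2)
@116: n_entries [8B, align 2] → 124
size 124, align 2
array of 14: 14 × 124 = 1736

1736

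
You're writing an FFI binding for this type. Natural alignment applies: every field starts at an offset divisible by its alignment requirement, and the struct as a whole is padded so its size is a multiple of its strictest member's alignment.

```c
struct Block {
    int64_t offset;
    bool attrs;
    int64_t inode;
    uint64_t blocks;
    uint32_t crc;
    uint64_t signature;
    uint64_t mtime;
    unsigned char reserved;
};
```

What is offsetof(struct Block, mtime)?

offset at 0 (size 8, align 8) → ends 8
attrs at 8 (size 1, align 1) → ends 9
pad 7 to align 8 for inode
inode at 16 (size 8, align 8) → ends 24
blocks at 24 (size 8, align 8) → ends 32
crc at 32 (size 4, align 4) → ends 36
pad 4 to align 8 for signature
signature at 40 (size 8, align 8) → ends 48
mtime at 48 (size 8, align 8) → ends 56

48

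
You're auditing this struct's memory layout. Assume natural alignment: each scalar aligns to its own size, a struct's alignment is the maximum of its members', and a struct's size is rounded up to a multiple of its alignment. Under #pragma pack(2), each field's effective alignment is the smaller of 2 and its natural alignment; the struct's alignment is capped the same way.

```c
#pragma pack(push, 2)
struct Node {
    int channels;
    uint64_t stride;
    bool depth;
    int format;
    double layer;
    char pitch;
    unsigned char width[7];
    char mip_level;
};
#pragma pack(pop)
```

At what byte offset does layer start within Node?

18

0..4  channels  (4B, 2-aligned)
4..12  stride  (8B, 2-aligned)
12..13  depth  (1B, 1-aligned)
13..14  -- padding (1B)
14..18  format  (4B, 2-aligned)
18..26  layer  (8B, 2-aligned)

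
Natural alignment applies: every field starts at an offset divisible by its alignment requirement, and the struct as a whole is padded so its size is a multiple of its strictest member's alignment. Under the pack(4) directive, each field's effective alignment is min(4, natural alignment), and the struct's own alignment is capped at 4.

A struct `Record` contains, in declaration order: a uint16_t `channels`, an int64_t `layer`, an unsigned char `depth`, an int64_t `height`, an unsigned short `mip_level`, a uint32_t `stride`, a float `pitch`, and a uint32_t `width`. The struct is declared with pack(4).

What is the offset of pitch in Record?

32

channels at 0 (size 2, align 2) → ends 2
pad 2 to align 4 for layer
layer at 4 (size 8, align 4) → ends 12
depth at 12 (size 1, align 1) → ends 13
pad 3 to align 4 for height
height at 16 (size 8, align 4) → ends 24
mip_level at 24 (size 2, align 2) → ends 26
pad 2 to align 4 for stride
stride at 28 (size 4, align 4) → ends 32
pitch at 32 (size 4, align 4) → ends 36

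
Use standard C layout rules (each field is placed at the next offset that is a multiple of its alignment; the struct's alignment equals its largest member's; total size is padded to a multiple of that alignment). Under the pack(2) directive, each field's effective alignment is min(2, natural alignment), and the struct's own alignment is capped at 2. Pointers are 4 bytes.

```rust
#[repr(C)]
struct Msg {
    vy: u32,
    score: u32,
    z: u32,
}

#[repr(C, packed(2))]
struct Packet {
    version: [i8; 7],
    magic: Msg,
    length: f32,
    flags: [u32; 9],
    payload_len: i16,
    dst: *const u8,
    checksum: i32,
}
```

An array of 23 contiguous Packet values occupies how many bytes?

Msg: vy at 0 (size 4, align 4) → ends 4; score at 4 (size 4, align 4) → ends 8; z at 8 (size 4, align 4) → ends 12; total 12 bytes, alignment 4
version at 0 (size 7, align 1) → ends 7
pad 1 to align 2 for magic
magic at 8 (size 12, align 2) → ends 20
length at 20 (size 4, align 2) → ends 24
flags at 24 (size 36, align 2) → ends 60
payload_len at 60 (size 2, align 2) → ends 62
dst at 62 (size 4, align 2) → ends 66
checksum at 66 (size 4, align 2) → ends 70
total 70 bytes, alignment 2
array of 23: 23 × 70 = 1610

1610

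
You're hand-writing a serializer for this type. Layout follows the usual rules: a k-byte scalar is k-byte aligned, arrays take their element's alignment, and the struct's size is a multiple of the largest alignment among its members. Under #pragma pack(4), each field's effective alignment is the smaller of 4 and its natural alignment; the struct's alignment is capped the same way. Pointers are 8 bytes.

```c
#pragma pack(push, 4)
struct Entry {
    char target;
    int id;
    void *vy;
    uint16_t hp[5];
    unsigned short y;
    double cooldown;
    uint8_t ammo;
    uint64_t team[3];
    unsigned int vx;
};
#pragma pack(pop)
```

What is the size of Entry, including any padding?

@0: target [1B, align 1] → 1
+3 pad (align 4)
@4: id [4B, align 4] → 8
@8: vy [8B, align 4] → 16
@16: hp [10B, align 2] → 26
@26: y [2B, align 2] → 28
@28: cooldown [8B, align 4] → 36
@36: ammo [1B, align 1] → 37
+3 pad (align 4)
@40: team [24B, align 4] → 64
@64: vx [4B, align 4] → 68
size 68, align 4

68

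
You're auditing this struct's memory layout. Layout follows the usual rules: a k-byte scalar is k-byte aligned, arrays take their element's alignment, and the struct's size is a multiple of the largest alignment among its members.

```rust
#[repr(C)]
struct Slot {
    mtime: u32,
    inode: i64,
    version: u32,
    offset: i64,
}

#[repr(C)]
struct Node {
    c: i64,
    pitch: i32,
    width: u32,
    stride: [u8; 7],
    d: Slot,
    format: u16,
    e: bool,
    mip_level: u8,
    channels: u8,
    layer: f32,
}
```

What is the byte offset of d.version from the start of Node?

40

Slot: @0: mtime [4B, align 4] → 4; +4 pad (align 8); @8: inode [8B, align 8] → 16; @16: version [4B, align 4] → 20; +4 pad (align 8); @24: offset [8B, align 8] → 32; size 32, align 8
@0: c [8B, align 8] → 8
@8: pitch [4B, align 4] → 12
@12: width [4B, align 4] → 16
@16: stride [7B, align 1] → 23
+1 pad (align 8)
@24: d [32B, align 8] → 56
within Slot: version at 16
24 + 16 = 40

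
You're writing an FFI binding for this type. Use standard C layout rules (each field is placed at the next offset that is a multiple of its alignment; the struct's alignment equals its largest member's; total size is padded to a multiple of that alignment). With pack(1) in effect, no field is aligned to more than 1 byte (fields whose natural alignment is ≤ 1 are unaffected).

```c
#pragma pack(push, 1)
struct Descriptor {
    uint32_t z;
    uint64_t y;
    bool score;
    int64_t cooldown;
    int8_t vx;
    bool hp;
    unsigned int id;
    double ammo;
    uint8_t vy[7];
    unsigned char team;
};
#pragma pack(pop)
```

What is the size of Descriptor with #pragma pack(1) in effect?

@0: z [4B, align 1] → 4
@4: y [8B, align 1] → 12
@12: score [1B, align 1] → 13
@13: cooldown [8B, align 1] → 21
@21: vx [1B, align 1] → 22
@22: hp [1B, align 1] → 23
@23: id [4B, align 1] → 27
@27: ammo [8B, align 1] → 35
@35: vy [7B, align 1] → 42
@42: team [1B, align 1] → 43
size 43, align 1

43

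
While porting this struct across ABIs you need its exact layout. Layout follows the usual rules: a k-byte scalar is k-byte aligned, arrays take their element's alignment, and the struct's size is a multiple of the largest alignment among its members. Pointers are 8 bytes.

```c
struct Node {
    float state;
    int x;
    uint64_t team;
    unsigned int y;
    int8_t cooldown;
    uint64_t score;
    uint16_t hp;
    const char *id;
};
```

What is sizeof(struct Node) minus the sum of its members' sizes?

@0: state [4B, align 4] → 4
@4: x [4B, align 4] → 8
@8: team [8B, align 8] → 16
@16: y [4B, align 4] → 20
@20: cooldown [1B, align 1] → 21
+3 pad (align 8)
@24: score [8B, align 8] → 32
@32: hp [2B, align 2] → 34
+6 pad (align 8)
@40: id [8B, align 8] → 48
size 48, align 8
data bytes 39, size 48 → padding 9

9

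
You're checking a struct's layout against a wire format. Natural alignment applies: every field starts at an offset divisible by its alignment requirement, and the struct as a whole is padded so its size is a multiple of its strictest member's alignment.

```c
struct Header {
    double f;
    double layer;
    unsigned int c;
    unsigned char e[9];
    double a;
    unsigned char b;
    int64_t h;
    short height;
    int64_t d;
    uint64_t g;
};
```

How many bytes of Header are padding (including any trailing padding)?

f at 0 (size 8, align 8) → ends 8
layer at 8 (size 8, align 8) → ends 16
c at 16 (size 4, align 4) → ends 20
e at 20 (size 9, align 1) → ends 29
pad 3 to align 8 for a
a at 32 (size 8, align 8) → ends 40
b at 40 (size 1, align 1) → ends 41
pad 7 to align 8 for h
h at 48 (size 8, align 8) → ends 56
height at 56 (size 2, align 2) → ends 58
pad 6 to align 8 for d
d at 64 (size 8, align 8) → ends 72
g at 72 (size 8, align 8) → ends 80
total 80 bytes, alignment 8
data bytes 64, size 80 → padding 16

16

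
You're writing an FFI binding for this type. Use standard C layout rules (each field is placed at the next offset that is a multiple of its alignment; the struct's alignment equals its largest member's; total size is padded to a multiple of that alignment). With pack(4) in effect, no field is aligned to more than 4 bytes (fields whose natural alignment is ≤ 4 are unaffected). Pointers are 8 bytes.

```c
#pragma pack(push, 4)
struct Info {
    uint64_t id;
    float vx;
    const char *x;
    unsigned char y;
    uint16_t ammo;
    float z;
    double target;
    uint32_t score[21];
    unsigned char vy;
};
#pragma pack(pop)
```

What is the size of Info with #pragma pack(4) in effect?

124

@0: id [8B, align 4] → 8
@8: vx [4B, align 4] → 12
@12: x [8B, align 4] → 20
@20: y [1B, align 1] → 21
+1 pad (align 2)
@22: ammo [2B, align 2] → 24
@24: z [4B, align 4] → 28
@28: target [8B, align 4] → 36
@36: score [84B, align 4] → 120
@120: vy [1B, align 1] → 121
+3 tail pad (align 4)
size 124, align 4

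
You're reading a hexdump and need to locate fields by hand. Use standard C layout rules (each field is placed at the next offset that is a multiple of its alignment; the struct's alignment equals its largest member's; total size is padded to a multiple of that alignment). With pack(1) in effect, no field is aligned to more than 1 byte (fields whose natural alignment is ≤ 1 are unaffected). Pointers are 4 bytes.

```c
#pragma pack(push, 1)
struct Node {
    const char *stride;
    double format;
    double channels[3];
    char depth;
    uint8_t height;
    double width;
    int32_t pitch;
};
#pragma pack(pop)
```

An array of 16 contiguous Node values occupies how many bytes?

0..4  stride  (4B, 1-aligned)
4..12  format  (8B, 1-aligned)
12..36  channels  (24B, 1-aligned)
36..37  depth  (1B, 1-aligned)
37..38  height  (1B, 1-aligned)
38..46  width  (8B, 1-aligned)
46..50  pitch  (4B, 1-aligned)
sizeof = 50, alignof = 1
array of 16: 16 × 50 = 800

800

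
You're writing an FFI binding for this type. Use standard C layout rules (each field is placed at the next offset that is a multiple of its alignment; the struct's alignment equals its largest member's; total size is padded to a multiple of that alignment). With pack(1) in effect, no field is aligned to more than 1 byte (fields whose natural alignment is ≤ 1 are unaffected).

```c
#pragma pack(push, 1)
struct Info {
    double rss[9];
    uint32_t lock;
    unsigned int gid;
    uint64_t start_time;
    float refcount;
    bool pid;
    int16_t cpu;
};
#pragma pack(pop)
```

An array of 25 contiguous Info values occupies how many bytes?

rss at 0 (size 72, align 1) → ends 72
lock at 72 (size 4, align 1) → ends 76
gid at 76 (size 4, align 1) → ends 80
start_time at 80 (size 8, align 1) → ends 88
refcount at 88 (size 4, align 1) → ends 92
pid at 92 (size 1, align 1) → ends 93
cpu at 93 (size 2, align 1) → ends 95
total 95 bytes, alignment 1
array of 25: 25 × 95 = 2375

2375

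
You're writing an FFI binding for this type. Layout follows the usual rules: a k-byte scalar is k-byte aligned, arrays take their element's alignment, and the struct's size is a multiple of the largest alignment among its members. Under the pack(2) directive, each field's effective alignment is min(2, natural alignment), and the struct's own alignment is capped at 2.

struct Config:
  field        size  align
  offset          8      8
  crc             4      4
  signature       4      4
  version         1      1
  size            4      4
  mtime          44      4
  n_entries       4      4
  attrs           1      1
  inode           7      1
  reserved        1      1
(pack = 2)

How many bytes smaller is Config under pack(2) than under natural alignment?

natural layout:
  @0: offset [8B, align 8] → 8
  @8: crc [4B, align 4] → 12
  @12: signature [4B, align 4] → 16
  @16: version [1B, align 1] → 17
  +3 pad (align 4)
  @20: size [4B, align 4] → 24
  @24: mtime [44B, align 4] → 68
  @68: n_entries [4B, align 4] → 72
  @72: attrs [1B, align 1] → 73
  @73: inode [7B, align 1] → 80
  @80: reserved [1B, align 1] → 81
  +7 tail pad (align 8)
  size 88, align 8
packed(2) layout:
  @0: offset [8B, align 2] → 8
  @8: crc [4B, align 2] → 12
  @12: signature [4B, align 2] → 16
  @16: version [1B, align 1] → 17
  +1 pad (align 2)
  @18: size [4B, align 2] → 22
  @22: mtime [44B, align 2] → 66
  @66: n_entries [4B, align 2] → 70
  @70: attrs [1B, align 1] → 71
  @71: inode [7B, align 1] → 78
  @78: reserved [1B, align 1] → 79
  +1 tail pad (align 2)
  size 80, align 2
88 − 80 = 8

8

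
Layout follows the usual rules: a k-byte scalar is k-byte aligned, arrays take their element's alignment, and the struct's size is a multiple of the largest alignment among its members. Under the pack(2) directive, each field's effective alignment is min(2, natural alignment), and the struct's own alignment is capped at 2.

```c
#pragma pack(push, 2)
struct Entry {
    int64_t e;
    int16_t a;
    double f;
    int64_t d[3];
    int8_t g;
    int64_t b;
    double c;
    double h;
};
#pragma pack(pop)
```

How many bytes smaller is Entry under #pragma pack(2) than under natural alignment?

12

natural layout:
  e at 0 (size 8, align 8) → ends 8
  a at 8 (size 2, align 2) → ends 10
  pad 6 to align 8 for f
  f at 16 (size 8, align 8) → ends 24
  d at 24 (size 24, align 8) → ends 48
  g at 48 (size 1, align 1) → ends 49
  pad 7 to align 8 for b
  b at 56 (size 8, align 8) → ends 64
  c at 64 (size 8, align 8) → ends 72
  h at 72 (size 8, align 8) → ends 80
  total 80 bytes, alignment 8
packed(2) layout:
  e at 0 (size 8, align 2) → ends 8
  a at 8 (size 2, align 2) → ends 10
  f at 10 (size 8, align 2) → ends 18
  d at 18 (size 24, align 2) → ends 42
  g at 42 (size 1, align 1) → ends 43
  pad 1 to align 2 for b
  b at 44 (size 8, align 2) → ends 52
  c at 52 (size 8, align 2) → ends 60
  h at 60 (size 8, align 2) → ends 68
  total 68 bytes, alignment 2
80 − 68 = 12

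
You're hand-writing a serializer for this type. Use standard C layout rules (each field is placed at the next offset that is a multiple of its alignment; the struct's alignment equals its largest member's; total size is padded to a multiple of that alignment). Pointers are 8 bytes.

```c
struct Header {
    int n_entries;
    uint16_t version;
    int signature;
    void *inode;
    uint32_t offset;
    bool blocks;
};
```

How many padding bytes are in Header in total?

9

0..4  n_entries  (4B, 4-aligned)
4..6  version  (2B, 2-aligned)
6..8  -- padding (2B)
8..12  signature  (4B, 4-aligned)
12..16  -- padding (4B)
16..24  inode  (8B, 8-aligned)
24..28  offset  (4B, 4-aligned)
28..29  blocks  (1B, 1-aligned)
29..32  -- tail padding (3B)
sizeof = 32, alignof = 8
data bytes 23, size 32 → padding 9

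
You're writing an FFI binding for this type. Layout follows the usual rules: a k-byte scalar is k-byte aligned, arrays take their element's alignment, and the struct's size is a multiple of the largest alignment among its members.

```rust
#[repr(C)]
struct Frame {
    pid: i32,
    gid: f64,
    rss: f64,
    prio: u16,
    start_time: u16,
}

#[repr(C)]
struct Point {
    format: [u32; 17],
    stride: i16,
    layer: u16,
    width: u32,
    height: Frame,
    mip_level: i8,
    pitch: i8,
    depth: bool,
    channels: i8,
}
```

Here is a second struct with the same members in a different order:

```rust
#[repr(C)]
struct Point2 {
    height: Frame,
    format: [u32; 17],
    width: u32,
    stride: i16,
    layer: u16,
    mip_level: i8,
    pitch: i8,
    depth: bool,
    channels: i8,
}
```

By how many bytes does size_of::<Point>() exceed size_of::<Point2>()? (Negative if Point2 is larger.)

8

Frame: 0..4  pid  (4B, 4-aligned); 4..8  -- padding (4B); 8..16  gid  (8B, 8-aligned); 16..24  rss  (8B, 8-aligned); 24..26  prio  (2B, 2-aligned); 26..28  start_time  (2B, 2-aligned); 28..32  -- tail padding (4B); sizeof = 32, alignof = 8
0..68  format  (68B, 4-aligned)
68..70  stride  (2B, 2-aligned)
70..72  layer  (2B, 2-aligned)
72..76  width  (4B, 4-aligned)
76..80  -- padding (4B)
80..112  height  (32B, 8-aligned)
112..113  mip_level  (1B, 1-aligned)
113..114  pitch  (1B, 1-aligned)
114..115  depth  (1B, 1-aligned)
115..116  channels  (1B, 1-aligned)
116..120  -- tail padding (4B)
sizeof = 120, alignof = 8
— Point2 —
0..32  height  (32B, 8-aligned)
32..100  format  (68B, 4-aligned)
100..104  width  (4B, 4-aligned)
104..106  stride  (2B, 2-aligned)
106..108  layer  (2B, 2-aligned)
108..109  mip_level  (1B, 1-aligned)
109..110  pitch  (1B, 1-aligned)
110..111  depth  (1B, 1-aligned)
111..112  channels  (1B, 1-aligned)
sizeof = 112, alignof = 8
120 − 112 = 8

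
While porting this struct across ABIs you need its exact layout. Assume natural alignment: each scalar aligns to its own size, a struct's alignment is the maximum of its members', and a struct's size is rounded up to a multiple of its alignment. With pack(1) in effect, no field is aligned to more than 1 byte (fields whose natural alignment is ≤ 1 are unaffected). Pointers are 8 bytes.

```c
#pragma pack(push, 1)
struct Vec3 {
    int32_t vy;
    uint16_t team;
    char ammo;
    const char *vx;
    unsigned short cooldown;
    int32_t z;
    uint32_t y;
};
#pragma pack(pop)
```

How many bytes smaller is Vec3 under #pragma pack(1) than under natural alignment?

7

natural layout:
  @0: vy [4B, align 4] → 4
  @4: team [2B, align 2] → 6
  @6: ammo [1B, align 1] → 7
  +1 pad (align 8)
  @8: vx [8B, align 8] → 16
  @16: cooldown [2B, align 2] → 18
  +2 pad (align 4)
  @20: z [4B, align 4] → 24
  @24: y [4B, align 4] → 28
  +4 tail pad (align 8)
  size 32, align 8
packed(1) layout:
  @0: vy [4B, align 1] → 4
  @4: team [2B, align 1] → 6
  @6: ammo [1B, align 1] → 7
  @7: vx [8B, align 1] → 15
  @15: cooldown [2B, align 1] → 17
  @17: z [4B, align 1] → 21
  @21: y [4B, align 1] → 25
  size 25, align 1
32 − 25 = 7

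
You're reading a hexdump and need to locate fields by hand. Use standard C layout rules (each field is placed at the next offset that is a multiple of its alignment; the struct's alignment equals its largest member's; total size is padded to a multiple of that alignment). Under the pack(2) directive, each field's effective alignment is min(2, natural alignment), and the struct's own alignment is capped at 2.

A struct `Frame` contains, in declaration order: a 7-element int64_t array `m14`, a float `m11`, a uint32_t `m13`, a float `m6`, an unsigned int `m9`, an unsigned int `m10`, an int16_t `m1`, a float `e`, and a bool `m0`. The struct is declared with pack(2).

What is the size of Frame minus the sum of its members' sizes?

1

m14 at 0 (size 56, align 2) → ends 56
m11 at 56 (size 4, align 2) → ends 60
m13 at 60 (size 4, align 2) → ends 64
m6 at 64 (size 4, align 2) → ends 68
m9 at 68 (size 4, align 2) → ends 72
m10 at 72 (size 4, align 2) → ends 76
m1 at 76 (size 2, align 2) → ends 78
e at 78 (size 4, align 2) → ends 82
m0 at 82 (size 1, align 1) → ends 83
tail pad 1 to reach multiple of 2
total 84 bytes, alignment 2
data bytes 83, size 84 → padding 1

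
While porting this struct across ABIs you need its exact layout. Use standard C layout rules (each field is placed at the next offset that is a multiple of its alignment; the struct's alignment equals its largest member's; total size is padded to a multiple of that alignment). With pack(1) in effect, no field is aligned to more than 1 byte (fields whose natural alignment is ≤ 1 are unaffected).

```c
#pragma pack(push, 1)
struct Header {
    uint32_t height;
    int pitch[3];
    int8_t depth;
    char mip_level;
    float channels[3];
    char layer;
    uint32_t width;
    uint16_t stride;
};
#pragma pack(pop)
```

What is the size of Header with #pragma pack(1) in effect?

37

0..4  height  (4B, 1-aligned)
4..16  pitch  (12B, 1-aligned)
16..17  depth  (1B, 1-aligned)
17..18  mip_level  (1B, 1-aligned)
18..30  channels  (12B, 1-aligned)
30..31  layer  (1B, 1-aligned)
31..35  width  (4B, 1-aligned)
35..37  stride  (2B, 1-aligned)
sizeof = 37, alignof = 1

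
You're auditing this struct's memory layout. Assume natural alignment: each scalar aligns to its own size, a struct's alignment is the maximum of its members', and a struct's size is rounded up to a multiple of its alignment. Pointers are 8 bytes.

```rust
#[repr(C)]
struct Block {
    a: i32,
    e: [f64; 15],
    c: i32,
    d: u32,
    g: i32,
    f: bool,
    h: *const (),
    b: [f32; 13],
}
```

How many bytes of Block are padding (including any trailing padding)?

11

a at 0 (size 4, align 4) → ends 4
pad 4 to align 8 for e
e at 8 (size 120, align 8) → ends 128
c at 128 (size 4, align 4) → ends 132
d at 132 (size 4, align 4) → ends 136
g at 136 (size 4, align 4) → ends 140
f at 140 (size 1, align 1) → ends 141
pad 3 to align 8 for h
h at 144 (size 8, align 8) → ends 152
b at 152 (size 52, align 4) → ends 204
tail pad 4 to reach multiple of 8
total 208 bytes, alignment 8
data bytes 197, size 208 → padding 11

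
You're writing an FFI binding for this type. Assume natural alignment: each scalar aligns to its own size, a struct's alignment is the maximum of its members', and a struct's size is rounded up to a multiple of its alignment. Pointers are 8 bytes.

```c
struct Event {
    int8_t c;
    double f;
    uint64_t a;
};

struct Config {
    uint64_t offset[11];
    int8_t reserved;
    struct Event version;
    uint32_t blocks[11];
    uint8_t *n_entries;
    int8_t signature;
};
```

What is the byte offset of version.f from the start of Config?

104

Event: @0: c [1B, align 1] → 1; +7 pad (align 8); @8: f [8B, align 8] → 16; @16: a [8B, align 8] → 24; size 24, align 8
@0: offset [88B, align 8] → 88
@88: reserved [1B, align 1] → 89
+7 pad (align 8)
@96: version [24B, align 8] → 120
within Event: f at 8
96 + 8 = 104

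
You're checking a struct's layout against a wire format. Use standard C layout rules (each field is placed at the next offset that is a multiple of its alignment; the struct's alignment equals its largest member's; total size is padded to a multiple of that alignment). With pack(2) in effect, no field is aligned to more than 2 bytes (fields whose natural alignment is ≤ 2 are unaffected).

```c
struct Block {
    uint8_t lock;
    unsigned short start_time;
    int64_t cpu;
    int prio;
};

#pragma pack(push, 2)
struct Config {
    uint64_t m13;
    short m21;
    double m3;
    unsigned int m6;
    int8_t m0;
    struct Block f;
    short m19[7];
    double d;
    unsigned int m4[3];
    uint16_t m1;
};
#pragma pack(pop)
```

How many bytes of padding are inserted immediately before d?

0

Block: @0: lock [1B, align 1] → 1; +1 pad (align 2); @2: start_time [2B, align 2] → 4; +4 pad (align 8); @8: cpu [8B, align 8] → 16; @16: prio [4B, align 4] → 20; +4 tail pad (align 8); size 24, align 8
@0: m13 [8B, align 2] → 8
@8: m21 [2B, align 2] → 10
@10: m3 [8B, align 2] → 18
@18: m6 [4B, align 2] → 22
@22: m0 [1B, align 1] → 23
+1 pad (align 2)
@24: f [24B, align 2] → 48
@48: m19 [14B, align 2] → 62
@62: d [8B, align 2] → 70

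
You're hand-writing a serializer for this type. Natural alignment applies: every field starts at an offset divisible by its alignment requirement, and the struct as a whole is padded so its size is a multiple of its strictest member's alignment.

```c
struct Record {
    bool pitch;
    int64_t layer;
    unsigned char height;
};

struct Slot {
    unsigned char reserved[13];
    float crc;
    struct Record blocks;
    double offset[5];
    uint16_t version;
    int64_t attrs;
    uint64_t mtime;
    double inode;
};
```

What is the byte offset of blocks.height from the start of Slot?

40

Record: pitch at 0 (size 1, align 1) → ends 1; pad 7 to align 8 for layer; layer at 8 (size 8, align 8) → ends 16; height at 16 (size 1, align 1) → ends 17; tail pad 7 to reach multiple of 8; total 24 bytes, alignment 8
reserved at 0 (size 13, align 1) → ends 13
pad 3 to align 4 for crc
crc at 16 (size 4, align 4) → ends 20
pad 4 to align 8 for blocks
blocks at 24 (size 24, align 8) → ends 48
within Record: height at 16
24 + 16 = 40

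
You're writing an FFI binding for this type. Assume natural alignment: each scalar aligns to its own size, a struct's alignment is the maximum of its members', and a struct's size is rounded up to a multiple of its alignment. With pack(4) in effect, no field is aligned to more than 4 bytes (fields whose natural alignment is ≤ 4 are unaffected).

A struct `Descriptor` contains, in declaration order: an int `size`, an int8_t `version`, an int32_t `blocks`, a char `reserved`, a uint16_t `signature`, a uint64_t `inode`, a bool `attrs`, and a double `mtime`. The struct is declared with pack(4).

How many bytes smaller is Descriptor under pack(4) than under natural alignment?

4

natural layout:
  0..4  size  (4B, 4-aligned)
  4..5  version  (1B, 1-aligned)
  5..8  -- padding (3B)
  8..12  blocks  (4B, 4-aligned)
  12..13  reserved  (1B, 1-aligned)
  13..14  -- padding (1B)
  14..16  signature  (2B, 2-aligned)
  16..24  inode  (8B, 8-aligned)
  24..25  attrs  (1B, 1-aligned)
  25..32  -- padding (7B)
  32..40  mtime  (8B, 8-aligned)
  sizeof = 40, alignof = 8
packed(4) layout:
  0..4  size  (4B, 4-aligned)
  4..5  version  (1B, 1-aligned)
  5..8  -- padding (3B)
  8..12  blocks  (4B, 4-aligned)
  12..13  reserved  (1B, 1-aligned)
  13..14  -- padding (1B)
  14..16  signature  (2B, 2-aligned)
  16..24  inode  (8B, 4-aligned)
  24..25  attrs  (1B, 1-aligned)
  25..28  -- padding (3B)
  28..36  mtime  (8B, 4-aligned)
  sizeof = 36, alignof = 4
40 − 36 = 4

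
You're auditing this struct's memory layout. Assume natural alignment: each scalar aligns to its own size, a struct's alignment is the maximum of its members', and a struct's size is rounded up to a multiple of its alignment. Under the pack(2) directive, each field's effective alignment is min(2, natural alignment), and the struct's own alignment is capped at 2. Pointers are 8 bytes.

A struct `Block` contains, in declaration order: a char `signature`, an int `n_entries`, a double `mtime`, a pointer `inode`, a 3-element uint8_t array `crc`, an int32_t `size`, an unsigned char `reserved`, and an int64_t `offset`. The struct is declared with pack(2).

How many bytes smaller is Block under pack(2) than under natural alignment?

8

natural layout:
  @0: signature [1B, align 1] → 1
  +3 pad (align 4)
  @4: n_entries [4B, align 4] → 8
  @8: mtime [8B, align 8] → 16
  @16: inode [8B, align 8] → 24
  @24: crc [3B, align 1] → 27
  +1 pad (align 4)
  @28: size [4B, align 4] → 32
  @32: reserved [1B, align 1] → 33
  +7 pad (align 8)
  @40: offset [8B, align 8] → 48
  size 48, align 8
packed(2) layout:
  @0: signature [1B, align 1] → 1
  +1 pad (align 2)
  @2: n_entries [4B, align 2] → 6
  @6: mtime [8B, align 2] → 14
  @14: inode [8B, align 2] → 22
  @22: crc [3B, align 1] → 25
  +1 pad (align 2)
  @26: size [4B, align 2] → 30
  @30: reserved [1B, align 1] → 31
  +1 pad (align 2)
  @32: offset [8B, align 2] → 40
  size 40, align 2
48 − 40 = 8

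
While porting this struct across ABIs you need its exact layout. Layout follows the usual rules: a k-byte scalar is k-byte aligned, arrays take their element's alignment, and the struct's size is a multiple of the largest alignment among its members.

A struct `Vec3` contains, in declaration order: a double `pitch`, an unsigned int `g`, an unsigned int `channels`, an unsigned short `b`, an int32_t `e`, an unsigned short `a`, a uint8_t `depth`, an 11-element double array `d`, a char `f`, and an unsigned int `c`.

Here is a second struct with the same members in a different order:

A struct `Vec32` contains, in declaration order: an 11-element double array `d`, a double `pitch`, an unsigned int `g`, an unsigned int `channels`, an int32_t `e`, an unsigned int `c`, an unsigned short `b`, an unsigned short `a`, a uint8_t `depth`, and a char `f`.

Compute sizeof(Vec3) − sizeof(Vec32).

@0: pitch [8B, align 8] → 8
@8: g [4B, align 4] → 12
@12: channels [4B, align 4] → 16
@16: b [2B, align 2] → 18
+2 pad (align 4)
@20: e [4B, align 4] → 24
@24: a [2B, align 2] → 26
@26: depth [1B, align 1] → 27
+5 pad (align 8)
@32: d [88B, align 8] → 120
@120: f [1B, align 1] → 121
+3 pad (align 4)
@124: c [4B, align 4] → 128
size 128, align 8
— Vec32 —
@0: d [88B, align 8] → 88
@88: pitch [8B, align 8] → 96
@96: g [4B, align 4] → 100
@100: channels [4B, align 4] → 104
@104: e [4B, align 4] → 108
@108: c [4B, align 4] → 112
@112: b [2B, align 2] → 114
@114: a [2B, align 2] → 116
@116: depth [1B, align 1] → 117
@117: f [1B, align 1] → 118
+2 tail pad (align 8)
size 120, align 8
128 − 120 = 8

8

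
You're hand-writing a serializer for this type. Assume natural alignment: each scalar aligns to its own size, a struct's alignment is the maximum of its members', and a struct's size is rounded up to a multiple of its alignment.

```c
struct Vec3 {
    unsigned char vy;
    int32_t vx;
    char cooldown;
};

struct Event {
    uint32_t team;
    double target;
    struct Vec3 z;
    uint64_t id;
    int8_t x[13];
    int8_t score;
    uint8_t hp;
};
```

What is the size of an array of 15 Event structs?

840

Vec3: @0: vy [1B, align 1] → 1; +3 pad (align 4); @4: vx [4B, align 4] → 8; @8: cooldown [1B, align 1] → 9; +3 tail pad (align 4); size 12, align 4
@0: team [4B, align 4] → 4
+4 pad (align 8)
@8: target [8B, align 8] → 16
@16: z [12B, align 4] → 28
+4 pad (align 8)
@32: id [8B, align 8] → 40
@40: x [13B, align 1] → 53
@53: score [1B, align 1] → 54
@54: hp [1B, align 1] → 55
+1 tail pad (align 8)
size 56, align 8
array of 15: 15 × 56 = 840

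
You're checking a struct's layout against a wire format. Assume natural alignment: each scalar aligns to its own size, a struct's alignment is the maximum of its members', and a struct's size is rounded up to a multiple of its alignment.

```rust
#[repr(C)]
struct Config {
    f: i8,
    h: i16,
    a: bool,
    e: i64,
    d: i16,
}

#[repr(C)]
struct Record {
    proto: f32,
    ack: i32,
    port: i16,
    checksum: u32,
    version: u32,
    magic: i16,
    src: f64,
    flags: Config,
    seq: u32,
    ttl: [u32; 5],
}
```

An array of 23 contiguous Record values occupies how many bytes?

1840

Config: f at 0 (size 1, align 1) → ends 1; pad 1 to align 2 for h; h at 2 (size 2, align 2) → ends 4; a at 4 (size 1, align 1) → ends 5; pad 3 to align 8 for e; e at 8 (size 8, align 8) → ends 16; d at 16 (size 2, align 2) → ends 18; tail pad 6 to reach multiple of 8; total 24 bytes, alignment 8
proto at 0 (size 4, align 4) → ends 4
ack at 4 (size 4, align 4) → ends 8
port at 8 (size 2, align 2) → ends 10
pad 2 to align 4 for checksum
checksum at 12 (size 4, align 4) → ends 16
version at 16 (size 4, align 4) → ends 20
magic at 20 (size 2, align 2) → ends 22
pad 2 to align 8 for src
src at 24 (size 8, align 8) → ends 32
flags at 32 (size 24, align 8) → ends 56
seq at 56 (size 4, align 4) → ends 60
ttl at 60 (size 20, align 4) → ends 80
total 80 bytes, alignment 8
array of 23: 23 × 80 = 1840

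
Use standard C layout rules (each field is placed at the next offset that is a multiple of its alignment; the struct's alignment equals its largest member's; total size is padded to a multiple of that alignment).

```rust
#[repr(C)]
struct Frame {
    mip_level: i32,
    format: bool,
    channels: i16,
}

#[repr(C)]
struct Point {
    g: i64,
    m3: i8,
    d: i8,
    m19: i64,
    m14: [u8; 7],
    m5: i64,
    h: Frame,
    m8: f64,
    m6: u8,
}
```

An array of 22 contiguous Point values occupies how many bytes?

1408

Frame: @0: mip_level [4B, align 4] → 4; @4: format [1B, align 1] → 5; +1 pad (align 2); @6: channels [2B, align 2] → 8; size 8, align 4
@0: g [8B, align 8] → 8
@8: m3 [1B, align 1] → 9
@9: d [1B, align 1] → 10
+6 pad (align 8)
@16: m19 [8B, align 8] → 24
@24: m14 [7B, align 1] → 31
+1 pad (align 8)
@32: m5 [8B, align 8] → 40
@40: h [8B, align 4] → 48
@48: m8 [8B, align 8] → 56
@56: m6 [1B, align 1] → 57
+7 tail pad (align 8)
size 64, align 8
array of 22: 22 × 64 = 1408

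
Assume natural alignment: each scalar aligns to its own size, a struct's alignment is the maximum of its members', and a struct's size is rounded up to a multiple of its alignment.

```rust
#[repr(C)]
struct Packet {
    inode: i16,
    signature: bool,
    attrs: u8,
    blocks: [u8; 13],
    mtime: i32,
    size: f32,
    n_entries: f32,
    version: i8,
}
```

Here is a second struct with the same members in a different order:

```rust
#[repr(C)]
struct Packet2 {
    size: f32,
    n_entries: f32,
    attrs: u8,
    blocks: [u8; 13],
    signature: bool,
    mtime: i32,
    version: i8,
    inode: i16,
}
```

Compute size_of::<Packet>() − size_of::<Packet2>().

4

0..2  inode  (2B, 2-aligned)
2..3  signature  (1B, 1-aligned)
3..4  attrs  (1B, 1-aligned)
4..17  blocks  (13B, 1-aligned)
17..20  -- padding (3B)
20..24  mtime  (4B, 4-aligned)
24..28  size  (4B, 4-aligned)
28..32  n_entries  (4B, 4-aligned)
32..33  version  (1B, 1-aligned)
33..36  -- tail padding (3B)
sizeof = 36, alignof = 4
— Packet2 —
0..4  size  (4B, 4-aligned)
4..8  n_entries  (4B, 4-aligned)
8..9  attrs  (1B, 1-aligned)
9..22  blocks  (13B, 1-aligned)
22..23  signature  (1B, 1-aligned)
23..24  -- padding (1B)
24..28  mtime  (4B, 4-aligned)
28..29  version  (1B, 1-aligned)
29..30  -- padding (1B)
30..32  inode  (2B, 2-aligned)
sizeof = 32, alignof = 4
36 − 32 = 4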